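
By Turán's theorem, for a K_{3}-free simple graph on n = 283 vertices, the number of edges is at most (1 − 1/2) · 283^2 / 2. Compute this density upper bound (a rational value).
Turán density bound = (1/2) · 283^2/2 = 80089/4 ≈ 20022.25

Turán's theorem: ex(n, K_{r+1}) is achieved by the complete r-partite Turán graph T(n, r) with parts as balanced as possible, and is at most (1 − 1/r) · n^2/2. For r = 2, n = 283: the density bound is (1/2) · 80089/2 = 80089/4 ≈ 20022.25. The integer-valued extremum is e(T(283, 2)) = 20022, which is strictly less than the density bound 80089/4 since 2 ∤ 283 (the parts of T(283, 2) cannot all be equal).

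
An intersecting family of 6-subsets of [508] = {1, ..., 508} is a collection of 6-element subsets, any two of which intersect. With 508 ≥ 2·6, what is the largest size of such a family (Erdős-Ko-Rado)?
max |F| = C(507, 5) = 273695167746

Erdős-Ko-Rado (1961): when n ≥ 2k, max |F| = C(n−1, k−1). The bound is attained by the star {A : i ∈ A} for any fixed i ∈ [n]. Here C(508−1, 6−1) = C(507, 5) = 273695167746.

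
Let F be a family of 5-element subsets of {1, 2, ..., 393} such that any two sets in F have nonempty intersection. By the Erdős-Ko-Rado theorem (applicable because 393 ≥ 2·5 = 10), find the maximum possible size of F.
max |F| = C(392, 4) = 968870630

Erdős-Ko-Rado (1961): when n ≥ 2k, max |F| = C(n−1, k−1). The bound is attained by the star {A : i ∈ A} for any fixed i ∈ [n]. Here C(393−1, 5−1) = C(392, 4) = 968870630.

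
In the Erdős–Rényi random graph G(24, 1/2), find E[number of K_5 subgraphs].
E[# K_5] = C(24, 5) · (1/2)^C(5, 2) = 42504 / 2^10 = 5313/128 = 41.5078125

For each 5-subset S of vertices (there are C(24, 5) = 42504 such S), let X_S = 1 if S induces a K_5 (all C(5, 2) = 10 edges present). Then P(X_S = 1) = (1/2)^10 = 1/1024. By linearity of expectation, E[# K_5] = C(24, 5) · (1/2)^10 = 42504 / 1024 = 5313/128 = 41.5078125.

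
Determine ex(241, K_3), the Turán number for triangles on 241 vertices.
ex(241, K_3) = ⌊241^2/4⌋ = 14520

Mantel (1907): a triangle-free graph on n vertices has at most ⌊n^2/4⌋ edges, with equality for the complete bipartite graph K_{⌊n/2⌋, ⌈n/2⌉}. For n = 241: ⌊241^2/4⌋ = ⌊58081/4⌋ = 14520. The extremal graph is K_{120, 121}, which has 120·121 = 14520 edges.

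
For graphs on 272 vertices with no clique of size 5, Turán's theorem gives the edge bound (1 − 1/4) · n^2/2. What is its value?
Turán density bound = (3/4) · 272^2/2 = 27744

Turán's theorem: ex(n, K_{r+1}) is achieved by the complete r-partite Turán graph T(n, r) with parts as balanced as possible, and is at most (1 − 1/r) · n^2/2. For r = 4, n = 272: the density bound is (3/4) · 73984/2 = 27744. Since 4 ∣ 272, the Turán graph T(272, 4) has parts of equal size 68, and its edge count e(T(272, 4)) = 27744 attains the density bound exactly.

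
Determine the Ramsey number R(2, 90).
R(2, 90) = 90

R(2, k) = k for all k ≥ 2: in a 2-colouring of K_k, either some edge is red (a red K_2) or all edges are blue (a blue K_k). And K_{89} coloured all-blue has no blue K_90, so R(2, 90) > 89. Hence R(2, 90) = 90.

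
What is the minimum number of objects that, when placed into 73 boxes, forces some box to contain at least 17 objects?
n = (17 − 1)·73 + 1 = 1169

By the generalised pigeonhole principle, to guarantee some box contains ≥ r objects we need more than (r − 1) · k objects total. Threshold: n = (r − 1) · k + 1. With r = 17 and k = 73: n = 16 · 73 + 1 = 1168 + 1 = 1169. For n = 1168 = 16 · 73, we can put exactly 16 objects in every box, avoiding 17 in any single one — so 1169 is tight.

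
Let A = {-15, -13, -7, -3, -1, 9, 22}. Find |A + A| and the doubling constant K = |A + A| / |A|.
K = |A + A| / |A| = 24/7

Enumerate A + A = {a + b : a, b ∈ A}. With |A| = 7, there are |A|^2 = 49 ordered sum pairs; collecting distinct values, A + A = {-30, -28, -26, -22, -20, -18, -16, -14, -10, -8, -6, -4, -2, 2, 6, 7, 8, 9, 15, 18, 19, 21, 31, 44}, so |A + A| = 24. Thus K = 24/7. For comparison, the minimum possible |A + A| over all 7-element sets is 2·7 − 1 = 13 (so min K = 13/7), attained only by arithmetic progressions.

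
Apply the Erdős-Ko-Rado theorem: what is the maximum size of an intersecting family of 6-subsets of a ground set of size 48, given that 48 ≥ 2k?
max |F| = C(47, 5) = 1533939

The Erdős-Ko-Rado theorem states: for n ≥ 2k, an intersecting family of k-subsets of an n-element set has size at most C(n − 1, k − 1), with equality for 'star' families {A ⊆ [n] : |A| = k, i ∈ A} (fix an element i). For n = 48, k = 6: C(47, 5) = 1533939.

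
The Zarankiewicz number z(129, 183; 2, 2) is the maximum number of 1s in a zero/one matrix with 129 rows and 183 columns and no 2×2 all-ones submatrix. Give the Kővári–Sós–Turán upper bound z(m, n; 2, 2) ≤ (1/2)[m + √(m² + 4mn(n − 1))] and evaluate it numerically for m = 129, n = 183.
z(129, 183; 2, 2) ≤ (1/2)[129 + √(129² + 4·129·183·182)] = (1/2)[129 + √17202537] = 2138.2971

Kővári–Sós–Turán: let r_1, ..., r_129 be the row sums and z = Σ r_i the total number of 1s. Each pair of columns can share at most one row with both entries 1 (else a 2×2 all-ones block appears), so Σ_i C(r_i, 2) ≤ C(183, 2) = 16653. By convexity Σ_i C(r_i, 2) ≥ 129·C(z/129, 2) = z(z − 129)/(2·129), giving z² − 129z − 129·183·182 ≤ 0 and hence z ≤ (1/2)[129 + √(16641 + 4·4296474)] = (1/2)[129 + √17202537] ≈ (1/2)(129 + 4147.5941) = 2138.2971.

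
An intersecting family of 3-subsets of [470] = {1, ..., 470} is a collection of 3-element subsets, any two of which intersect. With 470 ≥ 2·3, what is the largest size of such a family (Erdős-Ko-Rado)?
max |F| = C(469, 2) = 109746

The Erdős-Ko-Rado theorem states: for n ≥ 2k, an intersecting family of k-subsets of an n-element set has size at most C(n − 1, k − 1), with equality for 'star' families {A ⊆ [n] : |A| = k, i ∈ A} (fix an element i). For n = 470, k = 3: C(469, 2) = 109746.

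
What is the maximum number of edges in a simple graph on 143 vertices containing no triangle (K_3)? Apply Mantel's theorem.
ex(143, K_3) = ⌊143^2/4⌋ = 5112

Mantel (1907): a triangle-free graph on n vertices has at most ⌊n^2/4⌋ edges, with equality for the complete bipartite graph K_{⌊n/2⌋, ⌈n/2⌉}. For n = 143: ⌊143^2/4⌋ = ⌊20449/4⌋ = 5112. The extremal graph is K_{71, 72}, which has 71·72 = 5112 edges.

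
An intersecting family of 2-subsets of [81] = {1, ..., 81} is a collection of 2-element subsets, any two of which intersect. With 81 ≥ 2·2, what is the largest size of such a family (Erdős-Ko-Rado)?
max |F| = C(80, 1) = 80

Erdős-Ko-Rado (1961): when n ≥ 2k, max |F| = C(n−1, k−1). The bound is attained by the star {A : i ∈ A} for any fixed i ∈ [n]. Here C(81−1, 2−1) = C(80, 1) = 80.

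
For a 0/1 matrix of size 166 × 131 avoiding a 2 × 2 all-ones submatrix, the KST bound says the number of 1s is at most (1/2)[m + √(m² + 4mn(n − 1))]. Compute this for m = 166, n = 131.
z(166, 131; 2, 2) ≤ (1/2)[166 + √(166² + 4·166·131·130)] = (1/2)[166 + √11335476] = 1766.4099

Kővári–Sós–Turán: let r_1, ..., r_166 be the row sums and z = Σ r_i the total number of 1s. Each pair of columns can share at most one row with both entries 1 (else a 2×2 all-ones block appears), so Σ_i C(r_i, 2) ≤ C(131, 2) = 8515. By convexity Σ_i C(r_i, 2) ≥ 166·C(z/166, 2) = z(z − 166)/(2·166), giving z² − 166z − 166·131·130 ≤ 0 and hence z ≤ (1/2)[166 + √(27556 + 4·2826980)] = (1/2)[166 + √11335476] ≈ (1/2)(166 + 3366.8199) = 1766.4099.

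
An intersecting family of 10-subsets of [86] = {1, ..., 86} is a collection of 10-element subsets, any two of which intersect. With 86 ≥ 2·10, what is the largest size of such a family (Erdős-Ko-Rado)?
max |F| = C(85, 9) = 411731930610

Erdős-Ko-Rado (1961): when n ≥ 2k, max |F| = C(n−1, k−1). The bound is attained by the star {A : i ∈ A} for any fixed i ∈ [n]. Here C(86−1, 10−1) = C(85, 9) = 411731930610.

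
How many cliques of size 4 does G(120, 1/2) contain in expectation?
E[# K_4] = C(120, 4) · (1/2)^C(4, 2) = 8214570 / 2^6 = 4107285/32 = 128352.65625

For each 4-subset S of vertices (there are C(120, 4) = 8214570 such S), let X_S = 1 if S induces a K_4 (all C(4, 2) = 6 edges present). Then P(X_S = 1) = (1/2)^6 = 1/64. By linearity of expectation, E[# K_4] = C(120, 4) · (1/2)^6 = 8214570 / 64 = 4107285/32 = 128352.65625.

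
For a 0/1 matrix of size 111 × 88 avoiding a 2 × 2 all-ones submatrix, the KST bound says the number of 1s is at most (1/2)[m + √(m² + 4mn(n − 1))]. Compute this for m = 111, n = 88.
z(111, 88; 2, 2) ≤ (1/2)[111 + √(111² + 4·111·88·87)] = (1/2)[111 + √3411585] = 979.0238

Kővári–Sós–Turán: let r_1, ..., r_111 be the row sums and z = Σ r_i the total number of 1s. Each pair of columns can share at most one row with both entries 1 (else a 2×2 all-ones block appears), so Σ_i C(r_i, 2) ≤ C(88, 2) = 3828. By convexity Σ_i C(r_i, 2) ≥ 111·C(z/111, 2) = z(z − 111)/(2·111), giving z² − 111z − 111·88·87 ≤ 0 and hence z ≤ (1/2)[111 + √(12321 + 4·849816)] = (1/2)[111 + √3411585] ≈ (1/2)(111 + 1847.0476) = 979.0238.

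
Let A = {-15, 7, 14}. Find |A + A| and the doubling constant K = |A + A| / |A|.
K = |A + A| / |A| = 6/3 = 2

Enumerate A + A = {a + b : a, b ∈ A}. With |A| = 3, there are |A|^2 = 9 ordered sum pairs; collecting distinct values, A + A = {-30, -8, -1, 14, 21, 28}, so |A + A| = 6. Thus K = 6/3 = 2. For comparison, the minimum possible |A + A| over all 3-element sets is 2·3 − 1 = 5 (so min K = 5/3), attained only by arithmetic progressions.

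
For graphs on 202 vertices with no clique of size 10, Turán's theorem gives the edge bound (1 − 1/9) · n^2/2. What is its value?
Turán density bound = (8/9) · 202^2/2 = 163216/9 ≈ 18135.1111

Turán's theorem: ex(n, K_{r+1}) is achieved by the complete r-partite Turán graph T(n, r) with parts as balanced as possible, and is at most (1 − 1/r) · n^2/2. For r = 9, n = 202: the density bound is (8/9) · 40804/2 = 163216/9 ≈ 18135.1111. The integer-valued extremum is e(T(202, 9)) = 18134, which is strictly less than the density bound 163216/9 since 9 ∤ 202 (the parts of T(202, 9) cannot all be equal).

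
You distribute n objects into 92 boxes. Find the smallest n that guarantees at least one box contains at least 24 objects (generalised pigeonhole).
n = (24 − 1)·92 + 1 = 2117

By the generalised pigeonhole principle, to guarantee some box contains ≥ r objects we need more than (r − 1) · k objects total. Threshold: n = (r − 1) · k + 1. With r = 24 and k = 92: n = 23 · 92 + 1 = 2116 + 1 = 2117. For n = 2116 = 23 · 92, we can put exactly 23 objects in every box, avoiding 24 in any single one — so 2117 is tight.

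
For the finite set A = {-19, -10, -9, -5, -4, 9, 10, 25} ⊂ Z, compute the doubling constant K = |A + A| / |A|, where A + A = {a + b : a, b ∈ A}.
K = |A + A| / |A| = 29/8

Enumerate A + A = {a + b : a, b ∈ A}. With |A| = 8, there are |A|^2 = 64 ordered sum pairs; collecting distinct values, A + A = {-38, -29, -28, -24, -23, -20, -19, -18, -15, -14, -13, -10, -9, -8, -1, 0, 1, 4, 5, 6, 15, 16, 18, 19, 20, 21, 34, 35, 50}, so |A + A| = 29. Thus K = 29/8. For comparison, the minimum possible |A + A| over all 8-element sets is 2·8 − 1 = 15 (so min K = 15/8), attained only by arithmetic progressions.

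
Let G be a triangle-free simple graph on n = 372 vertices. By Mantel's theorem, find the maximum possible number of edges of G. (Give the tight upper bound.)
ex(372, K_3) = ⌊372^2/4⌋ = 34596

Mantel (1907): a triangle-free graph on n vertices has at most ⌊n^2/4⌋ edges, with equality for the complete bipartite graph K_{⌊n/2⌋, ⌈n/2⌉}. For n = 372: ⌊372^2/4⌋ = ⌊138384/4⌋ = 34596. The extremal graph is K_{186, 186}, which has 186·186 = 34596 edges.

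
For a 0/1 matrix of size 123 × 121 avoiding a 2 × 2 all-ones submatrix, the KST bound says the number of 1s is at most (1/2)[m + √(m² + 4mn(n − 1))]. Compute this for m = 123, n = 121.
z(123, 121; 2, 2) ≤ (1/2)[123 + √(123² + 4·123·121·120)] = (1/2)[123 + √7158969] = 1399.3125

Kővári–Sós–Turán: let r_1, ..., r_123 be the row sums and z = Σ r_i the total number of 1s. Each pair of columns can share at most one row with both entries 1 (else a 2×2 all-ones block appears), so Σ_i C(r_i, 2) ≤ C(121, 2) = 7260. By convexity Σ_i C(r_i, 2) ≥ 123·C(z/123, 2) = z(z − 123)/(2·123), giving z² − 123z − 123·121·120 ≤ 0 and hence z ≤ (1/2)[123 + √(15129 + 4·1785960)] = (1/2)[123 + √7158969] ≈ (1/2)(123 + 2675.625) = 1399.3125.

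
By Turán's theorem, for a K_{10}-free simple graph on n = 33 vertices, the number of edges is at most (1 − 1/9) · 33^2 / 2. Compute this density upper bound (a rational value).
Turán density bound = (8/9) · 33^2/2 = 484

Turán's theorem: ex(n, K_{r+1}) is achieved by the complete r-partite Turán graph T(n, r) with parts as balanced as possible, and is at most (1 − 1/r) · n^2/2. For r = 9, n = 33: the density bound is (8/9) · 1089/2 = 484. The integer-valued extremum is e(T(33, 9)) = 483, which is strictly less than the density bound 484 since 9 ∤ 33 (the parts of T(33, 9) cannot all be equal).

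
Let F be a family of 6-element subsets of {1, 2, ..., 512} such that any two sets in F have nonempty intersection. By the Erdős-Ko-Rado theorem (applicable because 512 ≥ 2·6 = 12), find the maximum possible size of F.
max |F| = C(511, 5) = 284707746687

Erdős-Ko-Rado (1961): when n ≥ 2k, max |F| = C(n−1, k−1). The bound is attained by the star {A : i ∈ A} for any fixed i ∈ [n]. Here C(512−1, 6−1) = C(511, 5) = 284707746687.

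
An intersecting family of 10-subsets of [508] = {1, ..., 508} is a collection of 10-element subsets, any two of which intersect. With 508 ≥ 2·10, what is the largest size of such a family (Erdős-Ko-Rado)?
max |F| = C(507, 9) = 5679333028629099125

Erdős-Ko-Rado (1961): when n ≥ 2k, max |F| = C(n−1, k−1). The bound is attained by the star {A : i ∈ A} for any fixed i ∈ [n]. Here C(508−1, 10−1) = C(507, 9) = 5679333028629099125.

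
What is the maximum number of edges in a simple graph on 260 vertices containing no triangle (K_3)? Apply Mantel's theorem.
ex(260, K_3) = ⌊260^2/4⌋ = 16900

Mantel (1907): a triangle-free graph on n vertices has at most ⌊n^2/4⌋ edges, with equality for the complete bipartite graph K_{⌊n/2⌋, ⌈n/2⌉}. For n = 260: ⌊260^2/4⌋ = ⌊67600/4⌋ = 16900. The extremal graph is K_{130, 130}, which has 130·130 = 16900 edges.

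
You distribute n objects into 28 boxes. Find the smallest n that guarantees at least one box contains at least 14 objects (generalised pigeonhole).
n = (14 − 1)·28 + 1 = 365

By the generalised pigeonhole principle, to guarantee some box contains ≥ r objects we need more than (r − 1) · k objects total. Threshold: n = (r − 1) · k + 1. With r = 14 and k = 28: n = 13 · 28 + 1 = 364 + 1 = 365. For n = 364 = 13 · 28, we can put exactly 13 objects in every box, avoiding 14 in any single one — so 365 is tight.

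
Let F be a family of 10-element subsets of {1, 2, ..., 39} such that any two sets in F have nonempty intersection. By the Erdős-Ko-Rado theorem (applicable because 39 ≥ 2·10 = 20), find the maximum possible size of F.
max |F| = C(38, 9) = 163011640

Erdős-Ko-Rado (1961): when n ≥ 2k, max |F| = C(n−1, k−1). The bound is attained by the star {A : i ∈ A} for any fixed i ∈ [n]. Here C(39−1, 10−1) = C(38, 9) = 163011640.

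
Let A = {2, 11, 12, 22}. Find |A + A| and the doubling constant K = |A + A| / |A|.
K = |A + A| / |A| = 9/4

Enumerate A + A = {a + b : a, b ∈ A}. With |A| = 4, there are |A|^2 = 16 ordered sum pairs; collecting distinct values, A + A = {4, 13, 14, 22, 23, 24, 33, 34, 44}, so |A + A| = 9. Thus K = 9/4. For comparison, the minimum possible |A + A| over all 4-element sets is 2·4 − 1 = 7 (so min K = 7/4), attained only by arithmetic progressions.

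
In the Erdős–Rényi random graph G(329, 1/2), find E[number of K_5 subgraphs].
E[# K_5] = C(329, 5) · (1/2)^C(5, 2) = 31155678190 / 2^10 = 15577839095/512 ≈ 30425466.982422

For each 5-subset S of vertices (there are C(329, 5) = 31155678190 such S), let X_S = 1 if S induces a K_5 (all C(5, 2) = 10 edges present). Then P(X_S = 1) = (1/2)^10 = 1/1024. By linearity of expectation, E[# K_5] = C(329, 5) · (1/2)^10 = 31155678190 / 1024 = 15577839095/512 ≈ 30425466.982422.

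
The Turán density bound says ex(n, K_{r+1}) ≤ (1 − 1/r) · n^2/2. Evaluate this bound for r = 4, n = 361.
Turán density bound = (3/4) · 361^2/2 = 390963/8 ≈ 48870.375

Turán's theorem: ex(n, K_{r+1}) is achieved by the complete r-partite Turán graph T(n, r) with parts as balanced as possible, and is at most (1 − 1/r) · n^2/2. For r = 4, n = 361: the density bound is (3/4) · 130321/2 = 390963/8 ≈ 48870.375. The integer-valued extremum is e(T(361, 4)) = 48870, which is strictly less than the density bound 390963/8 since 4 ∤ 361 (the parts of T(361, 4) cannot all be equal).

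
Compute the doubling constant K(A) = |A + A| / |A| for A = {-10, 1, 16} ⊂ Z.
K = |A + A| / |A| = 6/3 = 2

Enumerate A + A = {a + b : a, b ∈ A}. With |A| = 3, there are |A|^2 = 9 ordered sum pairs; collecting distinct values, A + A = {-20, -9, 2, 6, 17, 32}, so |A + A| = 6. Thus K = 6/3 = 2. For comparison, the minimum possible |A + A| over all 3-element sets is 2·3 − 1 = 5 (so min K = 5/3), attained only by arithmetic progressions.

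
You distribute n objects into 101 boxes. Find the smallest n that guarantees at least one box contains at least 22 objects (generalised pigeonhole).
n = (22 − 1)·101 + 1 = 2122

By the generalised pigeonhole principle, to guarantee some box contains ≥ r objects we need more than (r − 1) · k objects total. Threshold: n = (r − 1) · k + 1. With r = 22 and k = 101: n = 21 · 101 + 1 = 2121 + 1 = 2122. For n = 2121 = 21 · 101, we can put exactly 21 objects in every box, avoiding 22 in any single one — so 2122 is tight.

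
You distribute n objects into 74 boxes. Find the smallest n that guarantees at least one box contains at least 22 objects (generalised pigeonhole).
n = (22 − 1)·74 + 1 = 1555

By the generalised pigeonhole principle, to guarantee some box contains ≥ r objects we need more than (r − 1) · k objects total. Threshold: n = (r − 1) · k + 1. With r = 22 and k = 74: n = 21 · 74 + 1 = 1554 + 1 = 1555. For n = 1554 = 21 · 74, we can put exactly 21 objects in every box, avoiding 22 in any single one — so 1555 is tight.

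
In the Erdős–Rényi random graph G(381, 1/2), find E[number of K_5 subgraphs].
E[# K_5] = C(381, 5) · (1/2)^C(5, 2) = 65162792331 / 2^10 ≈ 63635539.385742

For each 5-subset S of vertices (there are C(381, 5) = 65162792331 such S), let X_S = 1 if S induces a K_5 (all C(5, 2) = 10 edges present). Then P(X_S = 1) = (1/2)^10 = 1/1024. By linearity of expectation, E[# K_5] = C(381, 5) · (1/2)^10 = 65162792331 / 1024 ≈ 63635539.385742.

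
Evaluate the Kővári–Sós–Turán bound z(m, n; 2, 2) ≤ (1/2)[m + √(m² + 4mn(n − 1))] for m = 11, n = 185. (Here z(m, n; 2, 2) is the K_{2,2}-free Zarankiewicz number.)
z(11, 185; 2, 2) ≤ (1/2)[11 + √(11² + 4·11·185·184)] = (1/2)[11 + √1497881] = 617.4397

Kővári–Sós–Turán: let r_1, ..., r_11 be the row sums and z = Σ r_i the total number of 1s. Each pair of columns can share at most one row with both entries 1 (else a 2×2 all-ones block appears), so Σ_i C(r_i, 2) ≤ C(185, 2) = 17020. By convexity Σ_i C(r_i, 2) ≥ 11·C(z/11, 2) = z(z − 11)/(2·11), giving z² − 11z − 11·185·184 ≤ 0 and hence z ≤ (1/2)[11 + √(121 + 4·374440)] = (1/2)[11 + √1497881] ≈ (1/2)(11 + 1223.8795) = 617.4397.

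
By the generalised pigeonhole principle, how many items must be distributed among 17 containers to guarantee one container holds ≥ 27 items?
n = (27 − 1)·17 + 1 = 443

By the generalised pigeonhole principle, to guarantee some box contains ≥ r objects we need more than (r − 1) · k objects total. Threshold: n = (r − 1) · k + 1. With r = 27 and k = 17: n = 26 · 17 + 1 = 442 + 1 = 443. For n = 442 = 26 · 17, we can put exactly 26 objects in every box, avoiding 27 in any single one — so 443 is tight.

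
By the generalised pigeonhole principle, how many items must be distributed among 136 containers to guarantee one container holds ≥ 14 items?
n = (14 − 1)·136 + 1 = 1769

By the generalised pigeonhole principle, to guarantee some box contains ≥ r objects we need more than (r − 1) · k objects total. Threshold: n = (r − 1) · k + 1. With r = 14 and k = 136: n = 13 · 136 + 1 = 1768 + 1 = 1769. For n = 1768 = 13 · 136, we can put exactly 13 objects in every box, avoiding 14 in any single one — so 1769 is tight.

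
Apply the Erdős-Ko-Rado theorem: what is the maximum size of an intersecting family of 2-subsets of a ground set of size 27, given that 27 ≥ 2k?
max |F| = C(26, 1) = 26

The Erdős-Ko-Rado theorem states: for n ≥ 2k, an intersecting family of k-subsets of an n-element set has size at most C(n − 1, k − 1), with equality for 'star' families {A ⊆ [n] : |A| = k, i ∈ A} (fix an element i). For n = 27, k = 2: C(26, 1) = 26.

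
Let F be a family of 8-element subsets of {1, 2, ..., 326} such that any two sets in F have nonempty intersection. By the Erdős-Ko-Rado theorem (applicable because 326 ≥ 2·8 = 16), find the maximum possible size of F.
max |F| = C(325, 7) = 71203595205600

The Erdős-Ko-Rado theorem states: for n ≥ 2k, an intersecting family of k-subsets of an n-element set has size at most C(n − 1, k − 1), with equality for 'star' families {A ⊆ [n] : |A| = k, i ∈ A} (fix an element i). For n = 326, k = 8: C(325, 7) = 71203595205600.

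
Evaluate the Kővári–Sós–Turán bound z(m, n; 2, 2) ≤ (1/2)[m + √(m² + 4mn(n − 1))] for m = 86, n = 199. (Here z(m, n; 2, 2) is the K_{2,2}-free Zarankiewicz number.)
z(86, 199; 2, 2) ≤ (1/2)[86 + √(86² + 4·86·199·198)] = (1/2)[86 + √13561684] = 1884.3096

Kővári–Sós–Turán: let r_1, ..., r_86 be the row sums and z = Σ r_i the total number of 1s. Each pair of columns can share at most one row with both entries 1 (else a 2×2 all-ones block appears), so Σ_i C(r_i, 2) ≤ C(199, 2) = 19701. By convexity Σ_i C(r_i, 2) ≥ 86·C(z/86, 2) = z(z − 86)/(2·86), giving z² − 86z − 86·199·198 ≤ 0 and hence z ≤ (1/2)[86 + √(7396 + 4·3388572)] = (1/2)[86 + √13561684] ≈ (1/2)(86 + 3682.6192) = 1884.3096.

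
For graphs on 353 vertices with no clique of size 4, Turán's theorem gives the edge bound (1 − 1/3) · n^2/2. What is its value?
Turán density bound = (2/3) · 353^2/2 = 124609/3 ≈ 41536.3333

Turán's theorem: ex(n, K_{r+1}) is achieved by the complete r-partite Turán graph T(n, r) with parts as balanced as possible, and is at most (1 − 1/r) · n^2/2. For r = 3, n = 353: the density bound is (2/3) · 124609/2 = 124609/3 ≈ 41536.3333. The integer-valued extremum is e(T(353, 3)) = 41536, which is strictly less than the density bound 124609/3 since 3 ∤ 353 (the parts of T(353, 3) cannot all be equal).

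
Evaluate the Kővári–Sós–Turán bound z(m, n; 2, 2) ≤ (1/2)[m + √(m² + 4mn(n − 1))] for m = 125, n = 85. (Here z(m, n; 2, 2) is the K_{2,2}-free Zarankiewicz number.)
z(125, 85; 2, 2) ≤ (1/2)[125 + √(125² + 4·125·85·84)] = (1/2)[125 + √3585625] = 1009.2873

Kővári–Sós–Turán: let r_1, ..., r_125 be the row sums and z = Σ r_i the total number of 1s. Each pair of columns can share at most one row with both entries 1 (else a 2×2 all-ones block appears), so Σ_i C(r_i, 2) ≤ C(85, 2) = 3570. By convexity Σ_i C(r_i, 2) ≥ 125·C(z/125, 2) = z(z − 125)/(2·125), giving z² − 125z − 125·85·84 ≤ 0 and hence z ≤ (1/2)[125 + √(15625 + 4·892500)] = (1/2)[125 + √3585625] ≈ (1/2)(125 + 1893.5747) = 1009.2873.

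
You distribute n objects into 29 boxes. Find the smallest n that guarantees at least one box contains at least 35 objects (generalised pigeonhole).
n = (35 − 1)·29 + 1 = 987

By the generalised pigeonhole principle, to guarantee some box contains ≥ r objects we need more than (r − 1) · k objects total. Threshold: n = (r − 1) · k + 1. With r = 35 and k = 29: n = 34 · 29 + 1 = 986 + 1 = 987. For n = 986 = 34 · 29, we can put exactly 34 objects in every box, avoiding 35 in any single one — so 987 is tight.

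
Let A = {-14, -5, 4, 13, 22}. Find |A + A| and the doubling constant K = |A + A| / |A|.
K = |A + A| / |A| = 9/5

Enumerate A + A = {a + b : a, b ∈ A}. With |A| = 5, there are |A|^2 = 25 ordered sum pairs; collecting distinct values, A + A = {-28, -19, -10, -1, 8, 17, 26, 35, 44}, so |A + A| = 9. Thus K = 9/5. Here |A + A| = 2|A| − 1 = 9, the minimum possible — so K = 9/5 is minimal, which holds iff A is an arithmetic progression.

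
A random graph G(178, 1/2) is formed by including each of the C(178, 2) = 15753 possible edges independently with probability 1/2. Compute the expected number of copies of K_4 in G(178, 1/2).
E[# K_4] = C(178, 4) · (1/2)^C(4, 2) = 40432700 / 2^6 = 10108175/16 = 631760.9375

For each 4-subset S of vertices (there are C(178, 4) = 40432700 such S), let X_S = 1 if S induces a K_4 (all C(4, 2) = 6 edges present). Then P(X_S = 1) = (1/2)^6 = 1/64. By linearity of expectation, E[# K_4] = C(178, 4) · (1/2)^6 = 40432700 / 64 = 10108175/16 = 631760.9375.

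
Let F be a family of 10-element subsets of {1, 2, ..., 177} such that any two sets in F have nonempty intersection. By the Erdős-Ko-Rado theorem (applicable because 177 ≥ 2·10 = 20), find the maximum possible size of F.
max |F| = C(176, 9) = 362704129387600

The Erdős-Ko-Rado theorem states: for n ≥ 2k, an intersecting family of k-subsets of an n-element set has size at most C(n − 1, k − 1), with equality for 'star' families {A ⊆ [n] : |A| = k, i ∈ A} (fix an element i). For n = 177, k = 10: C(176, 9) = 362704129387600.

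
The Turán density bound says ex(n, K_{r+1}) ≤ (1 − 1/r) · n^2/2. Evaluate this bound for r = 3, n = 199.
Turán density bound = (2/3) · 199^2/2 = 39601/3 ≈ 13200.3333

Turán's theorem: ex(n, K_{r+1}) is achieved by the complete r-partite Turán graph T(n, r) with parts as balanced as possible, and is at most (1 − 1/r) · n^2/2. For r = 3, n = 199: the density bound is (2/3) · 39601/2 = 39601/3 ≈ 13200.3333. The integer-valued extremum is e(T(199, 3)) = 13200, which is strictly less than the density bound 39601/3 since 3 ∤ 199 (the parts of T(199, 3) cannot all be equal).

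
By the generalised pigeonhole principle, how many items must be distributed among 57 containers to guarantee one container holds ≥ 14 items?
n = (14 − 1)·57 + 1 = 742

By the generalised pigeonhole principle, to guarantee some box contains ≥ r objects we need more than (r − 1) · k objects total. Threshold: n = (r − 1) · k + 1. With r = 14 and k = 57: n = 13 · 57 + 1 = 741 + 1 = 742. For n = 741 = 13 · 57, we can put exactly 13 objects in every box, avoiding 14 in any single one — so 742 is tight.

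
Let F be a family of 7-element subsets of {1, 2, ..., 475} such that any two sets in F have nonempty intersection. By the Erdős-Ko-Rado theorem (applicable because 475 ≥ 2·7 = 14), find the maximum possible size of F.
max |F| = C(474, 6) = 15259510148806

The Erdős-Ko-Rado theorem states: for n ≥ 2k, an intersecting family of k-subsets of an n-element set has size at most C(n − 1, k − 1), with equality for 'star' families {A ⊆ [n] : |A| = k, i ∈ A} (fix an element i). For n = 475, k = 7: C(474, 6) = 15259510148806.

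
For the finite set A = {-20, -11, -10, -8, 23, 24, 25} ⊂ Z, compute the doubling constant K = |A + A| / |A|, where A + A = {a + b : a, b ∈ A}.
K = |A + A| / |A| = 24/7

Enumerate A + A = {a + b : a, b ∈ A}. With |A| = 7, there are |A|^2 = 49 ordered sum pairs; collecting distinct values, A + A = {-40, -31, -30, -28, -22, -21, -20, -19, -18, -16, 3, 4, 5, 12, 13, 14, 15, 16, 17, 46, 47, 48, 49, 50}, so |A + A| = 24. Thus K = 24/7. For comparison, the minimum possible |A + A| over all 7-element sets is 2·7 − 1 = 13 (so min K = 13/7), attained only by arithmetic progressions.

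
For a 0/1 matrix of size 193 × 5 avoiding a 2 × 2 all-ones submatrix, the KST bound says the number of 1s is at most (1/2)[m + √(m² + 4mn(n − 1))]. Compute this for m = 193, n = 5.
z(193, 5; 2, 2) ≤ (1/2)[193 + √(193² + 4·193·5·4)] = (1/2)[193 + √52689] = 211.2704

Kővári–Sós–Turán: let r_1, ..., r_193 be the row sums and z = Σ r_i the total number of 1s. Each pair of columns can share at most one row with both entries 1 (else a 2×2 all-ones block appears), so Σ_i C(r_i, 2) ≤ C(5, 2) = 10. By convexity Σ_i C(r_i, 2) ≥ 193·C(z/193, 2) = z(z − 193)/(2·193), giving z² − 193z − 193·5·4 ≤ 0 and hence z ≤ (1/2)[193 + √(37249 + 4·3860)] = (1/2)[193 + √52689] ≈ (1/2)(193 + 229.5408) = 211.2704.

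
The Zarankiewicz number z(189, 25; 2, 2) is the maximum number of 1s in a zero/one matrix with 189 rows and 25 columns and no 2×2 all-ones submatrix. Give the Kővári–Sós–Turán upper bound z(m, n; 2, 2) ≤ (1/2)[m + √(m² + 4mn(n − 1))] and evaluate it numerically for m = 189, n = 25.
z(189, 25; 2, 2) ≤ (1/2)[189 + √(189² + 4·189·25·24)] = (1/2)[189 + √489321] = 444.2574

Kővári–Sós–Turán: let r_1, ..., r_189 be the row sums and z = Σ r_i the total number of 1s. Each pair of columns can share at most one row with both entries 1 (else a 2×2 all-ones block appears), so Σ_i C(r_i, 2) ≤ C(25, 2) = 300. By convexity Σ_i C(r_i, 2) ≥ 189·C(z/189, 2) = z(z − 189)/(2·189), giving z² − 189z − 189·25·24 ≤ 0 and hence z ≤ (1/2)[189 + √(35721 + 4·113400)] = (1/2)[189 + √489321] ≈ (1/2)(189 + 699.5148) = 444.2574.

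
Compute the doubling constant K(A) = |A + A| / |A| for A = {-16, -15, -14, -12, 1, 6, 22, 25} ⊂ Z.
K = |A + A| / |A| = 32/8 = 4

Enumerate A + A = {a + b : a, b ∈ A}. With |A| = 8, there are |A|^2 = 64 ordered sum pairs; collecting distinct values, A + A = {-32, -31, -30, -29, -28, -27, -26, -24, -15, -14, -13, -11, -10, -9, -8, -6, 2, 6, 7, 8, 9, 10, 11, 12, 13, 23, 26, 28, 31, 44, 47, 50}, so |A + A| = 32. Thus K = 32/8 = 4. For comparison, the minimum possible |A + A| over all 8-element sets is 2·8 − 1 = 15 (so min K = 15/8), attained only by arithmetic progressions.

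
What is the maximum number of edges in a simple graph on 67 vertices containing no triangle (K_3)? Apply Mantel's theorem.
ex(67, K_3) = ⌊67^2/4⌋ = 1122

Mantel (1907): a triangle-free graph on n vertices has at most ⌊n^2/4⌋ edges, with equality for the complete bipartite graph K_{⌊n/2⌋, ⌈n/2⌉}. For n = 67: ⌊67^2/4⌋ = ⌊4489/4⌋ = 1122. The extremal graph is K_{33, 34}, which has 33·34 = 1122 edges.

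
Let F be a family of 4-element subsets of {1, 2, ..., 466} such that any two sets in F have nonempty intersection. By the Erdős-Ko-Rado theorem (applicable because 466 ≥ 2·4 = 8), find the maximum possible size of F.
max |F| = C(465, 3) = 16649480

Erdős-Ko-Rado (1961): when n ≥ 2k, max |F| = C(n−1, k−1). The bound is attained by the star {A : i ∈ A} for any fixed i ∈ [n]. Here C(466−1, 4−1) = C(465, 3) = 16649480.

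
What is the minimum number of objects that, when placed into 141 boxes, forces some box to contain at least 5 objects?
n = (5 − 1)·141 + 1 = 565

By the generalised pigeonhole principle, to guarantee some box contains ≥ r objects we need more than (r − 1) · k objects total. Threshold: n = (r − 1) · k + 1. With r = 5 and k = 141: n = 4 · 141 + 1 = 564 + 1 = 565. For n = 564 = 4 · 141, we can put exactly 4 objects in every box, avoiding 5 in any single one — so 565 is tight.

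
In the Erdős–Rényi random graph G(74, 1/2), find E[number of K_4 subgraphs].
E[# K_4] = C(74, 4) · (1/2)^C(4, 2) = 1150626 / 2^6 = 575313/32 = 17978.53125

For each 4-subset S of vertices (there are C(74, 4) = 1150626 such S), let X_S = 1 if S induces a K_4 (all C(4, 2) = 6 edges present). Then P(X_S = 1) = (1/2)^6 = 1/64. By linearity of expectation, E[# K_4] = C(74, 4) · (1/2)^6 = 1150626 / 64 = 575313/32 = 17978.53125.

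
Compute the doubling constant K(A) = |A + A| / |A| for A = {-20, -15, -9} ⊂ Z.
K = |A + A| / |A| = 6/3 = 2

Enumerate A + A = {a + b : a, b ∈ A}. With |A| = 3, there are |A|^2 = 9 ordered sum pairs; collecting distinct values, A + A = {-40, -35, -30, -29, -24, -18}, so |A + A| = 6. Thus K = 6/3 = 2. For comparison, the minimum possible |A + A| over all 3-element sets is 2·3 − 1 = 5 (so min K = 5/3), attained only by arithmetic progressions.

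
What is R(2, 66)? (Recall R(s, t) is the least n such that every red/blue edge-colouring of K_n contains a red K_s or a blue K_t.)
R(2, 66) = 66

R(2, k) = k for all k ≥ 2: in a 2-colouring of K_k, either some edge is red (a red K_2) or all edges are blue (a blue K_k). And K_{65} coloured all-blue has no blue K_66, so R(2, 66) > 65. Hence R(2, 66) = 66.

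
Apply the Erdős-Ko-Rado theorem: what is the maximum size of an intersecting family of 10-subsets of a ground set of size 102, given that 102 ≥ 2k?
max |F| = C(101, 9) = 2088319702700

The Erdős-Ko-Rado theorem states: for n ≥ 2k, an intersecting family of k-subsets of an n-element set has size at most C(n − 1, k − 1), with equality for 'star' families {A ⊆ [n] : |A| = k, i ∈ A} (fix an element i). For n = 102, k = 10: C(101, 9) = 2088319702700.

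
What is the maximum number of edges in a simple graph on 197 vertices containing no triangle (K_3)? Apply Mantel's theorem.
ex(197, K_3) = ⌊197^2/4⌋ = 9702

Mantel (1907): a triangle-free graph on n vertices has at most ⌊n^2/4⌋ edges, with equality for the complete bipartite graph K_{⌊n/2⌋, ⌈n/2⌉}. For n = 197: ⌊197^2/4⌋ = ⌊38809/4⌋ = 9702. The extremal graph is K_{98, 99}, which has 98·99 = 9702 edges.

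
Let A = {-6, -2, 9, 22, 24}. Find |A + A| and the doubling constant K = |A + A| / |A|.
K = |A + A| / |A| = 14/5

Enumerate A + A = {a + b : a, b ∈ A}. With |A| = 5, there are |A|^2 = 25 ordered sum pairs; collecting distinct values, A + A = {-12, -8, -4, 3, 7, 16, 18, 20, 22, 31, 33, 44, 46, 48}, so |A + A| = 14. Thus K = 14/5. For comparison, the minimum possible |A + A| over all 5-element sets is 2·5 − 1 = 9 (so min K = 9/5), attained only by arithmetic progressions.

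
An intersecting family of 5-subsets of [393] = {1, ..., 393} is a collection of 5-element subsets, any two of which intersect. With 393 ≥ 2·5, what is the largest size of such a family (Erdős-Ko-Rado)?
max |F| = C(392, 4) = 968870630

The Erdős-Ko-Rado theorem states: for n ≥ 2k, an intersecting family of k-subsets of an n-element set has size at most C(n − 1, k − 1), with equality for 'star' families {A ⊆ [n] : |A| = k, i ∈ A} (fix an element i). For n = 393, k = 5: C(392, 4) = 968870630.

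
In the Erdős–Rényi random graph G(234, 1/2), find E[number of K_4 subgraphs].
E[# K_4] = C(234, 4) · (1/2)^C(4, 2) = 121747626 / 2^6 = 60873813/32 = 1902306.65625

For each 4-subset S of vertices (there are C(234, 4) = 121747626 such S), let X_S = 1 if S induces a K_4 (all C(4, 2) = 6 edges present). Then P(X_S = 1) = (1/2)^6 = 1/64. By linearity of expectation, E[# K_4] = C(234, 4) · (1/2)^6 = 121747626 / 64 = 60873813/32 = 1902306.65625.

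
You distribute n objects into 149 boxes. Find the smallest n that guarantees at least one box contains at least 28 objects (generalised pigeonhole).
n = (28 − 1)·149 + 1 = 4024

By the generalised pigeonhole principle, to guarantee some box contains ≥ r objects we need more than (r − 1) · k objects total. Threshold: n = (r − 1) · k + 1. With r = 28 and k = 149: n = 27 · 149 + 1 = 4023 + 1 = 4024. For n = 4023 = 27 · 149, we can put exactly 27 objects in every box, avoiding 28 in any single one — so 4024 is tight.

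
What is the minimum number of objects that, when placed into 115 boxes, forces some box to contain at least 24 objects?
n = (24 − 1)·115 + 1 = 2646

By the generalised pigeonhole principle, to guarantee some box contains ≥ r objects we need more than (r − 1) · k objects total. Threshold: n = (r − 1) · k + 1. With r = 24 and k = 115: n = 23 · 115 + 1 = 2645 + 1 = 2646. For n = 2645 = 23 · 115, we can put exactly 23 objects in every box, avoiding 24 in any single one — so 2646 is tight.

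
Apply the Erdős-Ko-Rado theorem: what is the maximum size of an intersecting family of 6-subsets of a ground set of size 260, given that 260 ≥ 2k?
max |F| = C(259, 5) = 9342250176

Erdős-Ko-Rado (1961): when n ≥ 2k, max |F| = C(n−1, k−1). The bound is attained by the star {A : i ∈ A} for any fixed i ∈ [n]. Here C(260−1, 6−1) = C(259, 5) = 9342250176.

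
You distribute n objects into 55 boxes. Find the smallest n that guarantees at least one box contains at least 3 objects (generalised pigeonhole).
n = (3 − 1)·55 + 1 = 111

By the generalised pigeonhole principle, to guarantee some box contains ≥ r objects we need more than (r − 1) · k objects total. Threshold: n = (r − 1) · k + 1. With r = 3 and k = 55: n = 2 · 55 + 1 = 110 + 1 = 111. For n = 110 = 2 · 55, we can put exactly 2 objects in every box, avoiding 3 in any single one — so 111 is tight.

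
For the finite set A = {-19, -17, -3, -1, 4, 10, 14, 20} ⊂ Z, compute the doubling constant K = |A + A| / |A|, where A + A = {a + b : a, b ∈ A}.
K = |A + A| / |A| = 32/8 = 4

Enumerate A + A = {a + b : a, b ∈ A}. With |A| = 8, there are |A|^2 = 64 ordered sum pairs; collecting distinct values, A + A = {-38, -36, -34, -22, -20, -18, -15, -13, -9, -7, -6, -5, -4, -3, -2, 1, 3, 7, 8, 9, 11, 13, 14, 17, 18, 19, 20, 24, 28, 30, 34, 40}, so |A + A| = 32. Thus K = 32/8 = 4. For comparison, the minimum possible |A + A| over all 8-element sets is 2·8 − 1 = 15 (so min K = 15/8), attained only by arithmetic progressions.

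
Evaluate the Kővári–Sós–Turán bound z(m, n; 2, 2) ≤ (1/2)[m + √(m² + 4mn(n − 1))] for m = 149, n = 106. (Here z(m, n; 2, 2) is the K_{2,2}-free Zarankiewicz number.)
z(149, 106; 2, 2) ≤ (1/2)[149 + √(149² + 4·149·106·105)] = (1/2)[149 + √6655681] = 1364.4303

Kővári–Sós–Turán: let r_1, ..., r_149 be the row sums and z = Σ r_i the total number of 1s. Each pair of columns can share at most one row with both entries 1 (else a 2×2 all-ones block appears), so Σ_i C(r_i, 2) ≤ C(106, 2) = 5565. By convexity Σ_i C(r_i, 2) ≥ 149·C(z/149, 2) = z(z − 149)/(2·149), giving z² − 149z − 149·106·105 ≤ 0 and hence z ≤ (1/2)[149 + √(22201 + 4·1658370)] = (1/2)[149 + √6655681] ≈ (1/2)(149 + 2579.8607) = 1364.4303.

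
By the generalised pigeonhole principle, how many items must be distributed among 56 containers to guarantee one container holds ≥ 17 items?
n = (17 − 1)·56 + 1 = 897

By the generalised pigeonhole principle, to guarantee some box contains ≥ r objects we need more than (r − 1) · k objects total. Threshold: n = (r − 1) · k + 1. With r = 17 and k = 56: n = 16 · 56 + 1 = 896 + 1 = 897. For n = 896 = 16 · 56, we can put exactly 16 objects in every box, avoiding 17 in any single one — so 897 is tight.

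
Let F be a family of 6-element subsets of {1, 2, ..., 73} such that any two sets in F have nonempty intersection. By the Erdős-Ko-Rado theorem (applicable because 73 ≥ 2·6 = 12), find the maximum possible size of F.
max |F| = C(72, 5) = 13991544

Erdős-Ko-Rado (1961): when n ≥ 2k, max |F| = C(n−1, k−1). The bound is attained by the star {A : i ∈ A} for any fixed i ∈ [n]. Here C(73−1, 6−1) = C(72, 5) = 13991544.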